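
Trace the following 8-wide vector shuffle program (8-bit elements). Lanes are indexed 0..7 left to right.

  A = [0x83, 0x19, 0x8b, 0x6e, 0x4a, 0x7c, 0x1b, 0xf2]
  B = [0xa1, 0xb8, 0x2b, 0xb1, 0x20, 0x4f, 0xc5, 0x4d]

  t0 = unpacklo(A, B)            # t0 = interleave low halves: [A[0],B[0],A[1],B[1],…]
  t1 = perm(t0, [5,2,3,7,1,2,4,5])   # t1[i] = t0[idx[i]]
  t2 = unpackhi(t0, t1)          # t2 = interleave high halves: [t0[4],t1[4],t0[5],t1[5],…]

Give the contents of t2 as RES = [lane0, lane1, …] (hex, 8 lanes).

→ t0 |83|a1|19|b8|8b|2b|6e|b1|
→ t1 |2b|19|b8|b1|a1|19|8b|2b|
→ t2 |8b|a1|2b|19|6e|8b|b1|2b|

RES = [ 0x8b  0xa1  0x2b  0x19  0x6e  0x8b  0xb1  0x2b ]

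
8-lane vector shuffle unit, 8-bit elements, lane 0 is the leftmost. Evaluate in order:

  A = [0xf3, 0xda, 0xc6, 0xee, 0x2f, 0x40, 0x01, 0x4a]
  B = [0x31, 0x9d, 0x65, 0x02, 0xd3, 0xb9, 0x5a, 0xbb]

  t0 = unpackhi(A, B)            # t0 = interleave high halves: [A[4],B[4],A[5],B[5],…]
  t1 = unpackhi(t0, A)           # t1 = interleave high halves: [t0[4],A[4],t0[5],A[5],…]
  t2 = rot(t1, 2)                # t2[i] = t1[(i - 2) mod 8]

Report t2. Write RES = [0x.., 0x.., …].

RES = [0xbb, 0x4a, 0x01, 0x2f, 0x5a, 0x40, 0x4a, 0x01]

t0 = [0x2f, 0xd3, 0x40, 0xb9, 0x01, 0x5a, 0x4a, 0xbb]
t1 = [0x01, 0x2f, 0x5a, 0x40, 0x4a, 0x01, 0xbb, 0x4a]
t2 = [0xbb, 0x4a, 0x01, 0x2f, 0x5a, 0x40, 0x4a, 0x01]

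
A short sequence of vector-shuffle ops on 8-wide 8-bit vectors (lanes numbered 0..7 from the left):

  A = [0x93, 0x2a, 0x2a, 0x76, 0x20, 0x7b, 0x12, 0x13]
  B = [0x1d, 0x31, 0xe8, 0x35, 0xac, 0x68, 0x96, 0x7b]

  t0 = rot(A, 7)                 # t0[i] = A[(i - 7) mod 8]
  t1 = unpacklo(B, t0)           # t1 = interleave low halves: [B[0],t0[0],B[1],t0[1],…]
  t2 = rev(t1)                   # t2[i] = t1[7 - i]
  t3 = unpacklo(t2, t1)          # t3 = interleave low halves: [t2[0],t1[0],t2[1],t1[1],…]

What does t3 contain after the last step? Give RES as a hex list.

  t0: 2a 2a 76 20 7b 12 13 93
  t1: 1d 2a 31 2a e8 76 35 20
  t2: 20 35 76 e8 2a 31 2a 1d
  t3: 20 1d 35 2a 76 31 e8 2a

RES = [0x20, 0x1d, 0x35, 0x2a, 0x76, 0x31, 0xe8, 0x2a]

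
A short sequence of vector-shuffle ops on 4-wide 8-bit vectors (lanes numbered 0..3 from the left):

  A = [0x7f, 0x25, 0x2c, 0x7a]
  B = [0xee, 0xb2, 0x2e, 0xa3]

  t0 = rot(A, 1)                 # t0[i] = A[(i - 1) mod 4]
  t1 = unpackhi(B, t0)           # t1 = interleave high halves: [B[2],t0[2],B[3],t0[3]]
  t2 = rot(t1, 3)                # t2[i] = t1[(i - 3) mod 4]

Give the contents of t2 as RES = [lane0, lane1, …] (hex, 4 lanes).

  t0: 7a 7f 25 2c
  t1: 2e 25 a3 2c
  t2: 25 a3 2c 2e

RES = [0x25, 0xa3, 0x2c, 0x2e]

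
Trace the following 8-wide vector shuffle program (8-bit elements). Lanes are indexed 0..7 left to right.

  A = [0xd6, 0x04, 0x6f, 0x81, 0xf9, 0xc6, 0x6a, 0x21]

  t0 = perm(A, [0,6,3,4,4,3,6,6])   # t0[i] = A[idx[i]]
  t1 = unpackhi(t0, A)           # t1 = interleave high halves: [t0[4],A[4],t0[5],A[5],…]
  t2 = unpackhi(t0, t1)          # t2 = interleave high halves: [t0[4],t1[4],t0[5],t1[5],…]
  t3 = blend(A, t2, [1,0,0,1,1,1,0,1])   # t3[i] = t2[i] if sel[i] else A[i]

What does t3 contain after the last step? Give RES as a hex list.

t0 = [0xd6, 0x6a, 0x81, 0xf9, 0xf9, 0x81, 0x6a, 0x6a]
t1 = [0xf9, 0xf9, 0x81, 0xc6, 0x6a, 0x6a, 0x6a, 0x21]
t2 = [0xf9, 0x6a, 0x81, 0x6a, 0x6a, 0x6a, 0x6a, 0x21]
t3 = [0xf9, 0x04, 0x6f, 0x6a, 0x6a, 0x6a, 0x6a, 0x21]

RES = [ 0xf9  0x04  0x6f  0x6a  0x6a  0x6a  0x6a  0x21 ]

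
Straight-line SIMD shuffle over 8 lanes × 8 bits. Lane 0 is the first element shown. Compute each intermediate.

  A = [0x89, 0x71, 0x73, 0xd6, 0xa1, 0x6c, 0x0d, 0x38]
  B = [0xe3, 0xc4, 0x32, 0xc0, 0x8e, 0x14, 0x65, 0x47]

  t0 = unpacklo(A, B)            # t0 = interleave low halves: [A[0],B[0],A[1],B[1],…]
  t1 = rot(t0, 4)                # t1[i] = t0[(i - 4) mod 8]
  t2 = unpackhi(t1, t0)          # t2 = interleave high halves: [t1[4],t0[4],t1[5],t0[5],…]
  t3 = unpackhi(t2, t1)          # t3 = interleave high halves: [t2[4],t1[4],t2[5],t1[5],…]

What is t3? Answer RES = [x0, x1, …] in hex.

t0 = [0x89, 0xe3, 0x71, 0xc4, 0x73, 0x32, 0xd6, 0xc0]
t1 = [0x73, 0x32, 0xd6, 0xc0, 0x89, 0xe3, 0x71, 0xc4]
t2 = [0x89, 0x73, 0xe3, 0x32, 0x71, 0xd6, 0xc4, 0xc0]
t3 = [0x71, 0x89, 0xd6, 0xe3, 0xc4, 0x71, 0xc0, 0xc4]

RES = [0x71, 0x89, 0xd6, 0xe3, 0xc4, 0x71, 0xc0, 0xc4]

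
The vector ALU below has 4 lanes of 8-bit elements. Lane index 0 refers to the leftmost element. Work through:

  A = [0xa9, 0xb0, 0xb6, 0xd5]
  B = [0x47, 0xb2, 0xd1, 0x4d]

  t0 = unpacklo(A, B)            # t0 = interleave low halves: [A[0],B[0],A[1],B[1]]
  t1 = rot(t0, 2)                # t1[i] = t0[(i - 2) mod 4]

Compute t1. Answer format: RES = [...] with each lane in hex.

→ t0 |a9|47|b0|b2|
→ t1 |b0|b2|a9|47|

RES = [ 0xb0  0xb2  0xa9  0x47 ]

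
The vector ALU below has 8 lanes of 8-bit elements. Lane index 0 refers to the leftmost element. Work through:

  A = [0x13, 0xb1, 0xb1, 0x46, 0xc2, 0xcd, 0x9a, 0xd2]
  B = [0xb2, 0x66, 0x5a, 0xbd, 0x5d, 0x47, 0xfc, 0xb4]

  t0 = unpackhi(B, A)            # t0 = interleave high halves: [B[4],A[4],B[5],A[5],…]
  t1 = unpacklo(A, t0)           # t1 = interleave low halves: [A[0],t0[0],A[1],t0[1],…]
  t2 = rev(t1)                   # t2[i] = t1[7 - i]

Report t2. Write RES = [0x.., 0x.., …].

RES = [ 0xcd  0x46  0x47  0xb1  0xc2  0xb1  0x5d  0x13 ]

  t0: 5d c2 47 cd fc 9a b4 d2
  t1: 13 5d b1 c2 b1 47 46 cd
  t2: cd 46 47 b1 c2 b1 5d 13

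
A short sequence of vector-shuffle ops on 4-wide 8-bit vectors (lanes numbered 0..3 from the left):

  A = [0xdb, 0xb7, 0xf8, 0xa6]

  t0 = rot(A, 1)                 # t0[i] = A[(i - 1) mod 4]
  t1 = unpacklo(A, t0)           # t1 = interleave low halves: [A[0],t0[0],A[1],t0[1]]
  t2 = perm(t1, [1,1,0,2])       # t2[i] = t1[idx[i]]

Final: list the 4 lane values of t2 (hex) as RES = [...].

RES = [0xa6, 0xa6, 0xdb, 0xb7]

t0 = [0xa6, 0xdb, 0xb7, 0xf8]
t1 = [0xdb, 0xa6, 0xb7, 0xdb]
t2 = [0xa6, 0xa6, 0xdb, 0xb7]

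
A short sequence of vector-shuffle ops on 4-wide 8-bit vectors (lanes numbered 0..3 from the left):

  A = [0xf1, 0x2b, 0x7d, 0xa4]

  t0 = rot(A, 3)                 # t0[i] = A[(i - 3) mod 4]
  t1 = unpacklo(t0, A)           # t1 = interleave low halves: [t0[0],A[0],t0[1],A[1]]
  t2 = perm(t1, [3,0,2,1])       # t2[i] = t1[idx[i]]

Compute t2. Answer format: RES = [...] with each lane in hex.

→ t0 |2b|7d|a4|f1|
→ t1 |2b|f1|7d|2b|
→ t2 |2b|2b|7d|f1|

RES = [ 0x2b  0x2b  0x7d  0xf1 ]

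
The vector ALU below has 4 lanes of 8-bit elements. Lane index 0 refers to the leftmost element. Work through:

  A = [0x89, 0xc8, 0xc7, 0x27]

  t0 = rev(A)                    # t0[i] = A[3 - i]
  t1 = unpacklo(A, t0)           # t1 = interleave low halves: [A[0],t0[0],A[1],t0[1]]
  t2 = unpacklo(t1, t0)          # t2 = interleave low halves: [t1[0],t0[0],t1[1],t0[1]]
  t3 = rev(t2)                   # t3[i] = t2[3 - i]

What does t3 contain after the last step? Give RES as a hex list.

RES = [ 0xc7  0x27  0x27  0x89 ]

→ t0 |27|c7|c8|89|
→ t1 |89|27|c8|c7|
→ t2 |89|27|27|c7|
→ t3 |c7|27|27|89|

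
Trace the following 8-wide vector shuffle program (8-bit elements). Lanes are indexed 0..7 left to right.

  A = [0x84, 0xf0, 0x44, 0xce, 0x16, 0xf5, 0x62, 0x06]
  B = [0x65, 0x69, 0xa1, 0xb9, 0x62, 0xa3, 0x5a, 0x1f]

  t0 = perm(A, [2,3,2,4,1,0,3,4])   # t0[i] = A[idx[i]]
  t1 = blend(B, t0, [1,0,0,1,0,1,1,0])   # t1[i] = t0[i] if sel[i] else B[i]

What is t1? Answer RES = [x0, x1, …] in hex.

t0 = [0x44, 0xce, 0x44, 0x16, 0xf0, 0x84, 0xce, 0x16]
t1 = [0x44, 0x69, 0xa1, 0x16, 0x62, 0x84, 0xce, 0x1f]

RES = [ 0x44  0x69  0xa1  0x16  0x62  0x84  0xce  0x1f ]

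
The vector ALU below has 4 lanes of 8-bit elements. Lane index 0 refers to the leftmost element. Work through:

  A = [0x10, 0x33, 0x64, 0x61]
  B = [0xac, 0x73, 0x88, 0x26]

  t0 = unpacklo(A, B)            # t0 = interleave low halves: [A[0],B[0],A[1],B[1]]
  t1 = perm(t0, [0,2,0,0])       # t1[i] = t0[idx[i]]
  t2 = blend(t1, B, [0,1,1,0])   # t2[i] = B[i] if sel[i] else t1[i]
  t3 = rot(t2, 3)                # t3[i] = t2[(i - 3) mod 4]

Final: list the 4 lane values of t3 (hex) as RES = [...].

RES = [0x73, 0x88, 0x10, 0x10]

→ t0 |10|ac|33|73|
→ t1 |10|33|10|10|
→ t2 |10|73|88|10|
→ t3 |73|88|10|10|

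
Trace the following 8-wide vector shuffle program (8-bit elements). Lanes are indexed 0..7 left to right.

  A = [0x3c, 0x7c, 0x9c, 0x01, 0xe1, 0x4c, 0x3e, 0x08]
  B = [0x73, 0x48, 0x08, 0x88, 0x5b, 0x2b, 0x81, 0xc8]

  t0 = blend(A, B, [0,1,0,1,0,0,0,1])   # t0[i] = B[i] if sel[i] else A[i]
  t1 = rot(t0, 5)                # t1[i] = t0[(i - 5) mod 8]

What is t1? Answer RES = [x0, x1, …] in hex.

  t0: 3c 48 9c 88 e1 4c 3e c8
  t1: 88 e1 4c 3e c8 3c 48 9c

RES = [ 0x88  0xe1  0x4c  0x3e  0xc8  0x3c  0x48  0x9c ]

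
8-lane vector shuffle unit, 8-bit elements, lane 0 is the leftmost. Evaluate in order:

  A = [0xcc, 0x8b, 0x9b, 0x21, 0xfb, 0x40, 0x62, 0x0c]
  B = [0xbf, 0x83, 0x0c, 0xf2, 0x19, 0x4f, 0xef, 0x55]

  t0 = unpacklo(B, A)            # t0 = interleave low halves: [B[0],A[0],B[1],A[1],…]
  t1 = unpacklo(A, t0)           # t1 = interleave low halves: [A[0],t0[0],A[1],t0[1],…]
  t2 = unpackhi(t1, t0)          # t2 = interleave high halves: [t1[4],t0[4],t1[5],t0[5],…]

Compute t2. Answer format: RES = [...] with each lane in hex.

t0 = [0xbf, 0xcc, 0x83, 0x8b, 0x0c, 0x9b, 0xf2, 0x21]
t1 = [0xcc, 0xbf, 0x8b, 0xcc, 0x9b, 0x83, 0x21, 0x8b]
t2 = [0x9b, 0x0c, 0x83, 0x9b, 0x21, 0xf2, 0x8b, 0x21]

RES = [ 0x9b  0x0c  0x83  0x9b  0x21  0xf2  0x8b  0x21 ]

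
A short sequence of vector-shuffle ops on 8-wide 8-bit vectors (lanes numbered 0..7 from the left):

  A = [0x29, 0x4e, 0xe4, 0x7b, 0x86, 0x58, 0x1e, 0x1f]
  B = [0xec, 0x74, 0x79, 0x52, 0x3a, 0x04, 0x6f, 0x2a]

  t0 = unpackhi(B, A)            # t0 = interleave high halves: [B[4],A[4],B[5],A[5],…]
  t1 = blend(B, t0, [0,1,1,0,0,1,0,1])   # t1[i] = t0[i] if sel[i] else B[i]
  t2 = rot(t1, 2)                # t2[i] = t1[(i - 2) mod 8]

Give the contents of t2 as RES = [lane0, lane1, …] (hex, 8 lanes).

RES = [0x6f, 0x1f, 0xec, 0x86, 0x04, 0x52, 0x3a, 0x1e]

t0 = [0x3a, 0x86, 0x04, 0x58, 0x6f, 0x1e, 0x2a, 0x1f]
t1 = [0xec, 0x86, 0x04, 0x52, 0x3a, 0x1e, 0x6f, 0x1f]
t2 = [0x6f, 0x1f, 0xec, 0x86, 0x04, 0x52, 0x3a, 0x1e]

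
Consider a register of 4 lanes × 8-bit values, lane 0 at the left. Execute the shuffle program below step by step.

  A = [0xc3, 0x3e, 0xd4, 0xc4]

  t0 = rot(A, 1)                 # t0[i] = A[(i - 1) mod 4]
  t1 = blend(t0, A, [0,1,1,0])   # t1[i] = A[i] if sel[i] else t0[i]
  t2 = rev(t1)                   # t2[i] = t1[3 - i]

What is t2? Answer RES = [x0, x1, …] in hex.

RES = [0xd4, 0xd4, 0x3e, 0xc4]

→ t0 |c4|c3|3e|d4|
→ t1 |c4|3e|d4|d4|
→ t2 |d4|d4|3e|c4|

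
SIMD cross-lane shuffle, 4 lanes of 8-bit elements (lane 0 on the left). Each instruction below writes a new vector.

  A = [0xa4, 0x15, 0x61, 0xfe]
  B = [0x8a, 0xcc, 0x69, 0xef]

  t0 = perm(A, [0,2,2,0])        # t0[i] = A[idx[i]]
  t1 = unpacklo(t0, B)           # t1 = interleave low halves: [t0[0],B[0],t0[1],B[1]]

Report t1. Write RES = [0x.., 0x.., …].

RES = [ 0xa4  0x8a  0x61  0xcc ]

t0 = [0xa4, 0x61, 0x61, 0xa4]
t1 = [0xa4, 0x8a, 0x61, 0xcc]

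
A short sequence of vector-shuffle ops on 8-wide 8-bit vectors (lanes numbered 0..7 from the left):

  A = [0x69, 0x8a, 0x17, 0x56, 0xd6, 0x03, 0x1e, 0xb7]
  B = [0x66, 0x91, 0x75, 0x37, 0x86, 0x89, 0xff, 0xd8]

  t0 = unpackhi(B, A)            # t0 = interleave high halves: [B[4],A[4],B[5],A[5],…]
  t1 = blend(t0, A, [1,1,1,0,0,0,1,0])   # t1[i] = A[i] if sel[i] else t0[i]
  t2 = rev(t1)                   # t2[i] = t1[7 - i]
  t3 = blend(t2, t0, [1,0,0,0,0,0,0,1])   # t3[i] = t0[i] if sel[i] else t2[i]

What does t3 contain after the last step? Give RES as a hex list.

RES = [ 0x86  0x1e  0x1e  0xff  0x03  0x17  0x8a  0xb7 ]

t0 = [0x86, 0xd6, 0x89, 0x03, 0xff, 0x1e, 0xd8, 0xb7]
t1 = [0x69, 0x8a, 0x17, 0x03, 0xff, 0x1e, 0x1e, 0xb7]
t2 = [0xb7, 0x1e, 0x1e, 0xff, 0x03, 0x17, 0x8a, 0x69]
t3 = [0x86, 0x1e, 0x1e, 0xff, 0x03, 0x17, 0x8a, 0xb7]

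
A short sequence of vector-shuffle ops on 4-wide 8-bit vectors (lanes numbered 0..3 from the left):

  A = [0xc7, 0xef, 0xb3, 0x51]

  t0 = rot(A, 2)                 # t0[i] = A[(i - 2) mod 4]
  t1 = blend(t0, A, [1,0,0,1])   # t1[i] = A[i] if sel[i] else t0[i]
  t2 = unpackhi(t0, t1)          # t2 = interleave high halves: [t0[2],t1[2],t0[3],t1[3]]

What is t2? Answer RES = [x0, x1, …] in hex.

t0 = [0xb3, 0x51, 0xc7, 0xef]
t1 = [0xc7, 0x51, 0xc7, 0x51]
t2 = [0xc7, 0xc7, 0xef, 0x51]

RES = [ 0xc7  0xc7  0xef  0x51 ]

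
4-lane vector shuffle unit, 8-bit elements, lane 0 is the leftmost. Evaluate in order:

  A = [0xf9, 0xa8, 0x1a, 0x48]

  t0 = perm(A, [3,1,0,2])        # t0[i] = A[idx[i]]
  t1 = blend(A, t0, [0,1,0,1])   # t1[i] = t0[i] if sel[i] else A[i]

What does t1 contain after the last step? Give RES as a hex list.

  t0: 48 a8 f9 1a
  t1: f9 a8 1a 1a

RES = [ 0xf9  0xa8  0x1a  0x1a ]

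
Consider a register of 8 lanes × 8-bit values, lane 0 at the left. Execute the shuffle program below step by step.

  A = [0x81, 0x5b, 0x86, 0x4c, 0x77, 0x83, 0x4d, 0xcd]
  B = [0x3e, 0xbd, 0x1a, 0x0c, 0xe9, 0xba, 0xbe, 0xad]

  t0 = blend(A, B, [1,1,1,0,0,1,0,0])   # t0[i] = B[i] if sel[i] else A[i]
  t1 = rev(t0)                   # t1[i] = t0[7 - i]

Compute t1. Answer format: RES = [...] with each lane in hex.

RES = [ 0xcd  0x4d  0xba  0x77  0x4c  0x1a  0xbd  0x3e ]

t0 = [0x3e, 0xbd, 0x1a, 0x4c, 0x77, 0xba, 0x4d, 0xcd]
t1 = [0xcd, 0x4d, 0xba, 0x77, 0x4c, 0x1a, 0xbd, 0x3e]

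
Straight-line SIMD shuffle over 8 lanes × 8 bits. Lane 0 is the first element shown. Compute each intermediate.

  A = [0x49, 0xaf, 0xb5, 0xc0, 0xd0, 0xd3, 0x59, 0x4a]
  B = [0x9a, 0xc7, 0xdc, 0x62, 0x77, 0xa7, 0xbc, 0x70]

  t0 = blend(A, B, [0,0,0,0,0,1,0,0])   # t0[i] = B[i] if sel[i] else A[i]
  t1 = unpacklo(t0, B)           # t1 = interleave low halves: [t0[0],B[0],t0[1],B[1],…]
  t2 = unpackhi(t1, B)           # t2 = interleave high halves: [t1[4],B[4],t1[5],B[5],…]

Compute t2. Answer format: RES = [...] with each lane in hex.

t0 = [0x49, 0xaf, 0xb5, 0xc0, 0xd0, 0xa7, 0x59, 0x4a]
t1 = [0x49, 0x9a, 0xaf, 0xc7, 0xb5, 0xdc, 0xc0, 0x62]
t2 = [0xb5, 0x77, 0xdc, 0xa7, 0xc0, 0xbc, 0x62, 0x70]

RES = [ 0xb5  0x77  0xdc  0xa7  0xc0  0xbc  0x62  0x70 ]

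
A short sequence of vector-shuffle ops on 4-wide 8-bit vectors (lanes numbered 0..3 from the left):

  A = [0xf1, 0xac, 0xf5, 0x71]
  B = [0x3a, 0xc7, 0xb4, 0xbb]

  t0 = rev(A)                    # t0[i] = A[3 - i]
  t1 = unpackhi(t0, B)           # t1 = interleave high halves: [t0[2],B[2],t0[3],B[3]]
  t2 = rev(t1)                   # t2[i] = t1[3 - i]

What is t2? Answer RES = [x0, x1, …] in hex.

RES = [ 0xbb  0xf1  0xb4  0xac ]

→ t0 |71|f5|ac|f1|
→ t1 |ac|b4|f1|bb|
→ t2 |bb|f1|b4|ac|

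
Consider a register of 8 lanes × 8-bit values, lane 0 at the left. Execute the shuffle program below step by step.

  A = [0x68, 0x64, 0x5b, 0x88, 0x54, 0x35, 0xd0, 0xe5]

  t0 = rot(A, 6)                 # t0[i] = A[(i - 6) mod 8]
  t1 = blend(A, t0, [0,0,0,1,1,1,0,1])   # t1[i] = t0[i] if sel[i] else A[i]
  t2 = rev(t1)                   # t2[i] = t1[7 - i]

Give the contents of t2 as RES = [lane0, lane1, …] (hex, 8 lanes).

RES = [ 0x64  0xd0  0xe5  0xd0  0x35  0x5b  0x64  0x68 ]

→ t0 |5b|88|54|35|d0|e5|68|64|
→ t1 |68|64|5b|35|d0|e5|d0|64|
→ t2 |64|d0|e5|d0|35|5b|64|68|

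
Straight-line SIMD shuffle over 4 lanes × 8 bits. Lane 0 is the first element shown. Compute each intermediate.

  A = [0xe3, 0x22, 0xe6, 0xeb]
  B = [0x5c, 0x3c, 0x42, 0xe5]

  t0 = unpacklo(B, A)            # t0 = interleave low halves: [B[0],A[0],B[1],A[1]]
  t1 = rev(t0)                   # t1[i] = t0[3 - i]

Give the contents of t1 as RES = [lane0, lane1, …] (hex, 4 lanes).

t0 = [0x5c, 0xe3, 0x3c, 0x22]
t1 = [0x22, 0x3c, 0xe3, 0x5c]

RES = [0x22, 0x3c, 0xe3, 0x5c]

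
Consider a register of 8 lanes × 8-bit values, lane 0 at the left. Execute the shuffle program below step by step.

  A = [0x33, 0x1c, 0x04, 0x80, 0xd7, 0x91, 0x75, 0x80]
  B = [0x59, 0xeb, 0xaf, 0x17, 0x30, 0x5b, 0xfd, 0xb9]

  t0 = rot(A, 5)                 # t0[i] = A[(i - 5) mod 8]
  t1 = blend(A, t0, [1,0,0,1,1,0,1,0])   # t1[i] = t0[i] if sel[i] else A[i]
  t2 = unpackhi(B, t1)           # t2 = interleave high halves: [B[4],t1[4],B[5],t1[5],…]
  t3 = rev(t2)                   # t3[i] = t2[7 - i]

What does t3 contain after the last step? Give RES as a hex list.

RES = [ 0x80  0xb9  0x1c  0xfd  0x91  0x5b  0x80  0x30 ]

→ t0 |80|d7|91|75|80|33|1c|04|
→ t1 |80|1c|04|75|80|91|1c|80|
→ t2 |30|80|5b|91|fd|1c|b9|80|
→ t3 |80|b9|1c|fd|91|5b|80|30|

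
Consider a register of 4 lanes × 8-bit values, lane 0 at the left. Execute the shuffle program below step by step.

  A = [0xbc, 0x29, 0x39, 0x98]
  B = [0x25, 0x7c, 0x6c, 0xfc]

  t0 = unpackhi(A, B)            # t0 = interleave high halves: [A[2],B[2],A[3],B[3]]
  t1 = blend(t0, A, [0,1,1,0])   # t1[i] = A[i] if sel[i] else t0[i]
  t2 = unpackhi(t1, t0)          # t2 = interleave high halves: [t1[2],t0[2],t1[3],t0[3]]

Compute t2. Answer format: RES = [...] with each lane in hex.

RES = [0x39, 0x98, 0xfc, 0xfc]

t0 = [0x39, 0x6c, 0x98, 0xfc]
t1 = [0x39, 0x29, 0x39, 0xfc]
t2 = [0x39, 0x98, 0xfc, 0xfc]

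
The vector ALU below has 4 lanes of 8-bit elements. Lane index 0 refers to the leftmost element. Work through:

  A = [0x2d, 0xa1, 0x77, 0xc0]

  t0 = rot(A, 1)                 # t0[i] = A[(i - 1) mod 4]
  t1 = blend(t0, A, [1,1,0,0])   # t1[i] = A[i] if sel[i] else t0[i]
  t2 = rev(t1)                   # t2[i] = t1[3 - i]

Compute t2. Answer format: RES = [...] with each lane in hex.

RES = [0x77, 0xa1, 0xa1, 0x2d]

  t0: c0 2d a1 77
  t1: 2d a1 a1 77
  t2: 77 a1 a1 2d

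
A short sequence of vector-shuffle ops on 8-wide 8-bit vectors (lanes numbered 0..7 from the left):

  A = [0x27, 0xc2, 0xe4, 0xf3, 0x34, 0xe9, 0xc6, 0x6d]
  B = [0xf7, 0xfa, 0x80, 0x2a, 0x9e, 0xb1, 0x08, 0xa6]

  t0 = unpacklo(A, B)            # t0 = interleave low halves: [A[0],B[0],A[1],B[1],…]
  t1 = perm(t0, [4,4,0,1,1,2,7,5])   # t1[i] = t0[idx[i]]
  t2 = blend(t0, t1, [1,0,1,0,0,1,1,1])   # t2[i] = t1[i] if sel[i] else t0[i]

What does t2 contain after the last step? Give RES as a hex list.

t0 = [0x27, 0xf7, 0xc2, 0xfa, 0xe4, 0x80, 0xf3, 0x2a]
t1 = [0xe4, 0xe4, 0x27, 0xf7, 0xf7, 0xc2, 0x2a, 0x80]
t2 = [0xe4, 0xf7, 0x27, 0xfa, 0xe4, 0xc2, 0x2a, 0x80]

RES = [0xe4, 0xf7, 0x27, 0xfa, 0xe4, 0xc2, 0x2a, 0x80]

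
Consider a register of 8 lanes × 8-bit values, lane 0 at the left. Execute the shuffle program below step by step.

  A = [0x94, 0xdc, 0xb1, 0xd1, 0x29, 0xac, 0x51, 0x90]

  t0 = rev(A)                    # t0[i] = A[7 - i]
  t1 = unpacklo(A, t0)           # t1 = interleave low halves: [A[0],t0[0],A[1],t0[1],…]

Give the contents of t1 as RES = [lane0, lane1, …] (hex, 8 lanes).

  t0: 90 51 ac 29 d1 b1 dc 94
  t1: 94 90 dc 51 b1 ac d1 29

RES = [0x94, 0x90, 0xdc, 0x51, 0xb1, 0xac, 0xd1, 0x29]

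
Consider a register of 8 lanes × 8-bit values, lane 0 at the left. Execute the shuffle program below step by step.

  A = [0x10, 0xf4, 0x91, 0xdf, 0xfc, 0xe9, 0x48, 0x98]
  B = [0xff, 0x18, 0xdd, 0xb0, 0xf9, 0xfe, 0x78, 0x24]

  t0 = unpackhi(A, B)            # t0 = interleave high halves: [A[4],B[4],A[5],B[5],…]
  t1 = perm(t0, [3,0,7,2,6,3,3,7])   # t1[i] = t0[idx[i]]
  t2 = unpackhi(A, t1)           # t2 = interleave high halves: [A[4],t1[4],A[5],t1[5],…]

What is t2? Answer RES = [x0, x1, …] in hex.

t0 = [0xfc, 0xf9, 0xe9, 0xfe, 0x48, 0x78, 0x98, 0x24]
t1 = [0xfe, 0xfc, 0x24, 0xe9, 0x98, 0xfe, 0xfe, 0x24]
t2 = [0xfc, 0x98, 0xe9, 0xfe, 0x48, 0xfe, 0x98, 0x24]

RES = [0xfc, 0x98, 0xe9, 0xfe, 0x48, 0xfe, 0x98, 0x24]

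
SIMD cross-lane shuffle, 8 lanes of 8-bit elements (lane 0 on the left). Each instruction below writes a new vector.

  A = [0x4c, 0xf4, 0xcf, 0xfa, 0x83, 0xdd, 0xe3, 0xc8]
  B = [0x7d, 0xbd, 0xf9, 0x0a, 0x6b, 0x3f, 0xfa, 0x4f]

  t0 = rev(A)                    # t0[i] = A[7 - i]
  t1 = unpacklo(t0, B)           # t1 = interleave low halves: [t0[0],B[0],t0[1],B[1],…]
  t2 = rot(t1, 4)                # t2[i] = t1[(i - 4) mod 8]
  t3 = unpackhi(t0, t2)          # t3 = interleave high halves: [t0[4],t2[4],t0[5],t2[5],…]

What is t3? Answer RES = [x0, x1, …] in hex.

t0 = [0xc8, 0xe3, 0xdd, 0x83, 0xfa, 0xcf, 0xf4, 0x4c]
t1 = [0xc8, 0x7d, 0xe3, 0xbd, 0xdd, 0xf9, 0x83, 0x0a]
t2 = [0xdd, 0xf9, 0x83, 0x0a, 0xc8, 0x7d, 0xe3, 0xbd]
t3 = [0xfa, 0xc8, 0xcf, 0x7d, 0xf4, 0xe3, 0x4c, 0xbd]

RES = [0xfa, 0xc8, 0xcf, 0x7d, 0xf4, 0xe3, 0x4c, 0xbd]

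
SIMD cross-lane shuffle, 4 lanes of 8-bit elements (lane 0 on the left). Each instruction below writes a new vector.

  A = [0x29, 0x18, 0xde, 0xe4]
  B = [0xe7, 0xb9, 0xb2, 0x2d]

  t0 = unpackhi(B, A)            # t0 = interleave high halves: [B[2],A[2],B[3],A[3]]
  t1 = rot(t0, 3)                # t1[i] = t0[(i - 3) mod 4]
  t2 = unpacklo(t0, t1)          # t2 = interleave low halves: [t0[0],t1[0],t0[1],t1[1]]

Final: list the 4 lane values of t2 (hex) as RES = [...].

RES = [0xb2, 0xde, 0xde, 0x2d]

t0 = [0xb2, 0xde, 0x2d, 0xe4]
t1 = [0xde, 0x2d, 0xe4, 0xb2]
t2 = [0xb2, 0xde, 0xde, 0x2d]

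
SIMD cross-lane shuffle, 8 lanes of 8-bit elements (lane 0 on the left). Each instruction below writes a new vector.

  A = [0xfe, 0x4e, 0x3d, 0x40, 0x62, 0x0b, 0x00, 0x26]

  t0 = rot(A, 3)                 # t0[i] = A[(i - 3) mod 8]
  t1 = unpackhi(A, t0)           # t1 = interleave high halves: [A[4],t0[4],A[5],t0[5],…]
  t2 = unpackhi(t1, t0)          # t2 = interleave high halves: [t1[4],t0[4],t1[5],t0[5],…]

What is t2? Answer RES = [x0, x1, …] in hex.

RES = [ 0x00  0x4e  0x40  0x3d  0x26  0x40  0x62  0x62 ]

t0 = [0x0b, 0x00, 0x26, 0xfe, 0x4e, 0x3d, 0x40, 0x62]
t1 = [0x62, 0x4e, 0x0b, 0x3d, 0x00, 0x40, 0x26, 0x62]
t2 = [0x00, 0x4e, 0x40, 0x3d, 0x26, 0x40, 0x62, 0x62]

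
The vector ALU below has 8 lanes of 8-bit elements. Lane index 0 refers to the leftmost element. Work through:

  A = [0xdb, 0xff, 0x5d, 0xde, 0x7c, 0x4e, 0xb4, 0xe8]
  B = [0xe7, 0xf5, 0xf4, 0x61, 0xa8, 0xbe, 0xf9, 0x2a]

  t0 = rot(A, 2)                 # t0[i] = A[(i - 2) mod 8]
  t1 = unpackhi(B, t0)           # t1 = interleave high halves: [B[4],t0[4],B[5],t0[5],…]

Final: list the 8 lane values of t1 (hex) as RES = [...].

→ t0 |b4|e8|db|ff|5d|de|7c|4e|
→ t1 |a8|5d|be|de|f9|7c|2a|4e|

RES = [ 0xa8  0x5d  0xbe  0xde  0xf9  0x7c  0x2a  0x4e ]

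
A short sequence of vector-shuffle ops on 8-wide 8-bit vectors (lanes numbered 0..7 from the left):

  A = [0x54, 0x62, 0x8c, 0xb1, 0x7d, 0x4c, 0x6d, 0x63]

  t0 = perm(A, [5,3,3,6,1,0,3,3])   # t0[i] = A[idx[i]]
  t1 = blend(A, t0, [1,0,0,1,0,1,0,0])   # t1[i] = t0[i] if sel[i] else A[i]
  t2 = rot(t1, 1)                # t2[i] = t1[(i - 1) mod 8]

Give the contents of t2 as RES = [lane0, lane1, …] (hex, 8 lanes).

→ t0 |4c|b1|b1|6d|62|54|b1|b1|
→ t1 |4c|62|8c|6d|7d|54|6d|63|
→ t2 |63|4c|62|8c|6d|7d|54|6d|

RES = [ 0x63  0x4c  0x62  0x8c  0x6d  0x7d  0x54  0x6d ]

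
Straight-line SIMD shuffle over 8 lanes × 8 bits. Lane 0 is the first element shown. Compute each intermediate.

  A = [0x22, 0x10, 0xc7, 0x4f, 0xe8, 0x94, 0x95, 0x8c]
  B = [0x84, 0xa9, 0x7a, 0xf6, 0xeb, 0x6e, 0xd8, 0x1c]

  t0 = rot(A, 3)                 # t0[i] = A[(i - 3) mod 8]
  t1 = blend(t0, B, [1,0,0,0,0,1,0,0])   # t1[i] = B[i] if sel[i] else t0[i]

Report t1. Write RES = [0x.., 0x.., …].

RES = [ 0x84  0x95  0x8c  0x22  0x10  0x6e  0x4f  0xe8 ]

  t0: 94 95 8c 22 10 c7 4f e8
  t1: 84 95 8c 22 10 6e 4f e8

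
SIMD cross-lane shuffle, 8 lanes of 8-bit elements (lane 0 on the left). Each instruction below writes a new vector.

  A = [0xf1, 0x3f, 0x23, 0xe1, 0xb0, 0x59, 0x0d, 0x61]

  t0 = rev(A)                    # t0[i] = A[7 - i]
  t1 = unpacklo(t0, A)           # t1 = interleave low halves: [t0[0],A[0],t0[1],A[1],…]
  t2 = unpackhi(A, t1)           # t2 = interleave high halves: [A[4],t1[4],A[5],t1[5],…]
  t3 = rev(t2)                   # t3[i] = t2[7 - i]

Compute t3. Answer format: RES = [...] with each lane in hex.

RES = [ 0xe1  0x61  0xb0  0x0d  0x23  0x59  0x59  0xb0 ]

  t0: 61 0d 59 b0 e1 23 3f f1
  t1: 61 f1 0d 3f 59 23 b0 e1
  t2: b0 59 59 23 0d b0 61 e1
  t3: e1 61 b0 0d 23 59 59 b0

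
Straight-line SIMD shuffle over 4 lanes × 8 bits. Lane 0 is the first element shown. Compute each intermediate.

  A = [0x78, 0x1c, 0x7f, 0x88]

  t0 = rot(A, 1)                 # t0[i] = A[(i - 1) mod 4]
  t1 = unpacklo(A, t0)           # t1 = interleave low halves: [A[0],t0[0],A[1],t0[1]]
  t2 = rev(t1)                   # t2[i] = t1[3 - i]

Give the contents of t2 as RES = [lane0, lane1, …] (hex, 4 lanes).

RES = [0x78, 0x1c, 0x88, 0x78]

  t0: 88 78 1c 7f
  t1: 78 88 1c 78
  t2: 78 1c 88 78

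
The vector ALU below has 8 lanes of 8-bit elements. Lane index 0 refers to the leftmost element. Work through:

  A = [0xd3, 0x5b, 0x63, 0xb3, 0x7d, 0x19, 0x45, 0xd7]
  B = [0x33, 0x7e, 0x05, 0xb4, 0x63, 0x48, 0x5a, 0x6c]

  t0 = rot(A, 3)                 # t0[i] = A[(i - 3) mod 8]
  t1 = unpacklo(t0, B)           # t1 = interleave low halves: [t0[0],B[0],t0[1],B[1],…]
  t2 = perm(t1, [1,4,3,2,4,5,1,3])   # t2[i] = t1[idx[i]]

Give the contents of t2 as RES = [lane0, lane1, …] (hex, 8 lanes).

RES = [0x33, 0xd7, 0x7e, 0x45, 0xd7, 0x05, 0x33, 0x7e]

  t0: 19 45 d7 d3 5b 63 b3 7d
  t1: 19 33 45 7e d7 05 d3 b4
  t2: 33 d7 7e 45 d7 05 33 7e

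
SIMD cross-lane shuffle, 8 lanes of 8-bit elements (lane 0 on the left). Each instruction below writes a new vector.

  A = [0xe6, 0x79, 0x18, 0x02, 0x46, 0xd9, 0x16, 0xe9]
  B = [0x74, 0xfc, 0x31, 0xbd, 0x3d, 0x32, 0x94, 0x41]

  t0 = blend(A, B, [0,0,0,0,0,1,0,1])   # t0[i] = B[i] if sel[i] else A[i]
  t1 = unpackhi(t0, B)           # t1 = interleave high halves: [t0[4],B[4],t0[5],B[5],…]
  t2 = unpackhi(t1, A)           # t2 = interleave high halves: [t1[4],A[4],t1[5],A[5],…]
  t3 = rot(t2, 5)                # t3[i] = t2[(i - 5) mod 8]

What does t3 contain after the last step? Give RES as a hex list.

RES = [ 0xd9  0x41  0x16  0x41  0xe9  0x16  0x46  0x94 ]

t0 = [0xe6, 0x79, 0x18, 0x02, 0x46, 0x32, 0x16, 0x41]
t1 = [0x46, 0x3d, 0x32, 0x32, 0x16, 0x94, 0x41, 0x41]
t2 = [0x16, 0x46, 0x94, 0xd9, 0x41, 0x16, 0x41, 0xe9]
t3 = [0xd9, 0x41, 0x16, 0x41, 0xe9, 0x16, 0x46, 0x94]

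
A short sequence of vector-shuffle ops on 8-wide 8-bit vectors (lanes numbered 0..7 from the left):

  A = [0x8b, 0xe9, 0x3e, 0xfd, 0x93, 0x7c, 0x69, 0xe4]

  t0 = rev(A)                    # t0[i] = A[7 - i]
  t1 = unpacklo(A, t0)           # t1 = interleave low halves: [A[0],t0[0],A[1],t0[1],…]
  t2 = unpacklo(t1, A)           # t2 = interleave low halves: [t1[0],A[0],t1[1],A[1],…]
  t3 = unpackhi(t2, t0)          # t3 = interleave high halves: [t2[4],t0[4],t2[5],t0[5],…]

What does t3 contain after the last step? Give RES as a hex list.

→ t0 |e4|69|7c|93|fd|3e|e9|8b|
→ t1 |8b|e4|e9|69|3e|7c|fd|93|
→ t2 |8b|8b|e4|e9|e9|3e|69|fd|
→ t3 |e9|fd|3e|3e|69|e9|fd|8b|

RES = [ 0xe9  0xfd  0x3e  0x3e  0x69  0xe9  0xfd  0x8b ]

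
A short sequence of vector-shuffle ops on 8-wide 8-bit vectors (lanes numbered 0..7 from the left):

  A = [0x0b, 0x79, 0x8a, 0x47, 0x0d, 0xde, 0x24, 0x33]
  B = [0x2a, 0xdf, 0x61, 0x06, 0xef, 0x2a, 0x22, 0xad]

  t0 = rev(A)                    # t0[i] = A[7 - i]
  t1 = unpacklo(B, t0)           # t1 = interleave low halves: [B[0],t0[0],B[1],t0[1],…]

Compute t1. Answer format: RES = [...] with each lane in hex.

RES = [ 0x2a  0x33  0xdf  0x24  0x61  0xde  0x06  0x0d ]

→ t0 |33|24|de|0d|47|8a|79|0b|
→ t1 |2a|33|df|24|61|de|06|0d|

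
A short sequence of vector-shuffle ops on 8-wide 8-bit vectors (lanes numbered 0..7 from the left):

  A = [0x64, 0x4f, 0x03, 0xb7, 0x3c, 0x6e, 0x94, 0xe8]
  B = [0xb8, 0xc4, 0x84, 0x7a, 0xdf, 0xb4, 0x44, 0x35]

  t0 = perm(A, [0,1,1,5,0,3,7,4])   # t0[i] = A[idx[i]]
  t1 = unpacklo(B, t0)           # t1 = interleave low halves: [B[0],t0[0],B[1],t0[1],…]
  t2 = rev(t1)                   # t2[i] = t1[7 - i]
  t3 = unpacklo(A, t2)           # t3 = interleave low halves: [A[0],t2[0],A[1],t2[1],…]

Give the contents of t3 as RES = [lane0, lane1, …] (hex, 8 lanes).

RES = [ 0x64  0x6e  0x4f  0x7a  0x03  0x4f  0xb7  0x84 ]

→ t0 |64|4f|4f|6e|64|b7|e8|3c|
→ t1 |b8|64|c4|4f|84|4f|7a|6e|
→ t2 |6e|7a|4f|84|4f|c4|64|b8|
→ t3 |64|6e|4f|7a|03|4f|b7|84|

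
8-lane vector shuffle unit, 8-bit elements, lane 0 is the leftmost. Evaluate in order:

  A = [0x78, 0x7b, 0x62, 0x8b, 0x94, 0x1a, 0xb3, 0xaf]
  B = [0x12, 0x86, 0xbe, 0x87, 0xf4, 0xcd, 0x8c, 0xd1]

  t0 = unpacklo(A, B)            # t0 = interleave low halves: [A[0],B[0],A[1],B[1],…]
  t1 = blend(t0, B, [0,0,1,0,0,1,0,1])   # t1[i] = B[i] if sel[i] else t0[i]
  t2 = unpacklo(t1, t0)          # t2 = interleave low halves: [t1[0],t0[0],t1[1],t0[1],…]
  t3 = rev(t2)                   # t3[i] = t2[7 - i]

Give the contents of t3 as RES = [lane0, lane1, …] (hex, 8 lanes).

RES = [0x86, 0x86, 0x7b, 0xbe, 0x12, 0x12, 0x78, 0x78]

t0 = [0x78, 0x12, 0x7b, 0x86, 0x62, 0xbe, 0x8b, 0x87]
t1 = [0x78, 0x12, 0xbe, 0x86, 0x62, 0xcd, 0x8b, 0xd1]
t2 = [0x78, 0x78, 0x12, 0x12, 0xbe, 0x7b, 0x86, 0x86]
t3 = [0x86, 0x86, 0x7b, 0xbe, 0x12, 0x12, 0x78, 0x78]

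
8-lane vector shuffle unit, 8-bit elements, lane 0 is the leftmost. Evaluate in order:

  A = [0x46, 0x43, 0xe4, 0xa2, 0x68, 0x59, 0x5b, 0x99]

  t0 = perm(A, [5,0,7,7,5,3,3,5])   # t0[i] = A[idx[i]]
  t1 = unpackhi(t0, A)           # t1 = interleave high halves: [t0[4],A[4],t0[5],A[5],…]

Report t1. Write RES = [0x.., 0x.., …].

RES = [0x59, 0x68, 0xa2, 0x59, 0xa2, 0x5b, 0x59, 0x99]

t0 = [0x59, 0x46, 0x99, 0x99, 0x59, 0xa2, 0xa2, 0x59]
t1 = [0x59, 0x68, 0xa2, 0x59, 0xa2, 0x5b, 0x59, 0x99]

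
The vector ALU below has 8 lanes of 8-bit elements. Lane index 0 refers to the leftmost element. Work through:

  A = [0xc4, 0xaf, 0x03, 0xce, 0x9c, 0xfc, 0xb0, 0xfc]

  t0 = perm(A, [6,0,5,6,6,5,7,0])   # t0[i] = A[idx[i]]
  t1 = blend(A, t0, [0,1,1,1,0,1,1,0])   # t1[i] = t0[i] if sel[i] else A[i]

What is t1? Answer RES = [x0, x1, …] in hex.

RES = [ 0xc4  0xc4  0xfc  0xb0  0x9c  0xfc  0xfc  0xfc ]

t0 = [0xb0, 0xc4, 0xfc, 0xb0, 0xb0, 0xfc, 0xfc, 0xc4]
t1 = [0xc4, 0xc4, 0xfc, 0xb0, 0x9c, 0xfc, 0xfc, 0xfc]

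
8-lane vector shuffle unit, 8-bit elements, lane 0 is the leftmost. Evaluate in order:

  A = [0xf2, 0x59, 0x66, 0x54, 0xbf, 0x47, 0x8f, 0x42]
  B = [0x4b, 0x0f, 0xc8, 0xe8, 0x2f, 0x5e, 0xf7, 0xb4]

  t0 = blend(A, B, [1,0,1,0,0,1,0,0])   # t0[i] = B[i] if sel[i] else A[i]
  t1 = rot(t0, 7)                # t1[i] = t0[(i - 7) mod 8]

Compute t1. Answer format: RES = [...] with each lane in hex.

RES = [ 0x59  0xc8  0x54  0xbf  0x5e  0x8f  0x42  0x4b ]

t0 = [0x4b, 0x59, 0xc8, 0x54, 0xbf, 0x5e, 0x8f, 0x42]
t1 = [0x59, 0xc8, 0x54, 0xbf, 0x5e, 0x8f, 0x42, 0x4b]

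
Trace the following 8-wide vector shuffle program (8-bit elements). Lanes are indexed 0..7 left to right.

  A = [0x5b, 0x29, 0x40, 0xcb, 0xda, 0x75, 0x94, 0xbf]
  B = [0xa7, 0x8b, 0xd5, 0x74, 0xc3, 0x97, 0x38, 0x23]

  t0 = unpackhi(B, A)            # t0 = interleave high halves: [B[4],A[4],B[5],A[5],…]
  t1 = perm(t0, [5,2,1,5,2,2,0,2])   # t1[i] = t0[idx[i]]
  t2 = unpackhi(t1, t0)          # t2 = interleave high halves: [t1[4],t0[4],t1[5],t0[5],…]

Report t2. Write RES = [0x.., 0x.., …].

t0 = [0xc3, 0xda, 0x97, 0x75, 0x38, 0x94, 0x23, 0xbf]
t1 = [0x94, 0x97, 0xda, 0x94, 0x97, 0x97, 0xc3, 0x97]
t2 = [0x97, 0x38, 0x97, 0x94, 0xc3, 0x23, 0x97, 0xbf]

RES = [ 0x97  0x38  0x97  0x94  0xc3  0x23  0x97  0xbf ]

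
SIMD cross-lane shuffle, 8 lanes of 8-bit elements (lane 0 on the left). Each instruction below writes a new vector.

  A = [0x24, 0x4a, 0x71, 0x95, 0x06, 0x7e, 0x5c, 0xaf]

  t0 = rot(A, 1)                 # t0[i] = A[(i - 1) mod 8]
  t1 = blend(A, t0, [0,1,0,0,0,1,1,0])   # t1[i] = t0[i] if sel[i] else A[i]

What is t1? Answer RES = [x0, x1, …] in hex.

t0 = [0xaf, 0x24, 0x4a, 0x71, 0x95, 0x06, 0x7e, 0x5c]
t1 = [0x24, 0x24, 0x71, 0x95, 0x06, 0x06, 0x7e, 0xaf]

RES = [0x24, 0x24, 0x71, 0x95, 0x06, 0x06, 0x7e, 0xaf]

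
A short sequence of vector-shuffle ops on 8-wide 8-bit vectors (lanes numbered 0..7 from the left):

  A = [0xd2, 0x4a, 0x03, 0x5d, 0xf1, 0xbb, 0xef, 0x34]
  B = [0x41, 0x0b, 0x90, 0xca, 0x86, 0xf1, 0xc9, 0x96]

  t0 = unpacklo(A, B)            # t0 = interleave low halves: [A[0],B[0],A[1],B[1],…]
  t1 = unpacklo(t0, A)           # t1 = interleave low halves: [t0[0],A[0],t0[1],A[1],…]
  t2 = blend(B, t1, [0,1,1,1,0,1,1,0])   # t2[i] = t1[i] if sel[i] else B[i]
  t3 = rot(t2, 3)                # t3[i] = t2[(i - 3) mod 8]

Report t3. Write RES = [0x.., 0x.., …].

t0 = [0xd2, 0x41, 0x4a, 0x0b, 0x03, 0x90, 0x5d, 0xca]
t1 = [0xd2, 0xd2, 0x41, 0x4a, 0x4a, 0x03, 0x0b, 0x5d]
t2 = [0x41, 0xd2, 0x41, 0x4a, 0x86, 0x03, 0x0b, 0x96]
t3 = [0x03, 0x0b, 0x96, 0x41, 0xd2, 0x41, 0x4a, 0x86]

RES = [0x03, 0x0b, 0x96, 0x41, 0xd2, 0x41, 0x4a, 0x86]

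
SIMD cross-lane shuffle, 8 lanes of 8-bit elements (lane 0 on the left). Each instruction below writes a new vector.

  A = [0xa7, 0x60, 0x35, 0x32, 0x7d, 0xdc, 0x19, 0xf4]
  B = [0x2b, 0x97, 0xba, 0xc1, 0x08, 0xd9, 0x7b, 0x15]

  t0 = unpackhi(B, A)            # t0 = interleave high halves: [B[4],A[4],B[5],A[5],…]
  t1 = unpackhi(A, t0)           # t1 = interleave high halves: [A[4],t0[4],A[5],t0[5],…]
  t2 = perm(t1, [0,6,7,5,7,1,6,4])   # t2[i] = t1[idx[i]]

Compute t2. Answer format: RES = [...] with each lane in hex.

RES = [ 0x7d  0xf4  0xf4  0x15  0xf4  0x7b  0xf4  0x19 ]

t0 = [0x08, 0x7d, 0xd9, 0xdc, 0x7b, 0x19, 0x15, 0xf4]
t1 = [0x7d, 0x7b, 0xdc, 0x19, 0x19, 0x15, 0xf4, 0xf4]
t2 = [0x7d, 0xf4, 0xf4, 0x15, 0xf4, 0x7b, 0xf4, 0x19]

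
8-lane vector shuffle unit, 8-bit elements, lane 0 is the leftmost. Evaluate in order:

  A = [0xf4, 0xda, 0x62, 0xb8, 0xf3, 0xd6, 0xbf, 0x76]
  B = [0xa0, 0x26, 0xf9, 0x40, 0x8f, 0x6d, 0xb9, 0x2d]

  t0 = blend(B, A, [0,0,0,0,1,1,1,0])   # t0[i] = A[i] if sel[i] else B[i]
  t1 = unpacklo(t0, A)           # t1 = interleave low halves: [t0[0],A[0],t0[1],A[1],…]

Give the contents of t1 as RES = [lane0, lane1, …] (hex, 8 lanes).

→ t0 |a0|26|f9|40|f3|d6|bf|2d|
→ t1 |a0|f4|26|da|f9|62|40|b8|

RES = [0xa0, 0xf4, 0x26, 0xda, 0xf9, 0x62, 0x40, 0xb8]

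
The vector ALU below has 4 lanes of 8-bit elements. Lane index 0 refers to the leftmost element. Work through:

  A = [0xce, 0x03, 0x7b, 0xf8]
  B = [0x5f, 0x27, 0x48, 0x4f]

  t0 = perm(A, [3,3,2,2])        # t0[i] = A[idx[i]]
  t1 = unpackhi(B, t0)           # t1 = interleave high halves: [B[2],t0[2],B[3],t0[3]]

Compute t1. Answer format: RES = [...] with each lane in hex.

t0 = [0xf8, 0xf8, 0x7b, 0x7b]
t1 = [0x48, 0x7b, 0x4f, 0x7b]

RES = [ 0x48  0x7b  0x4f  0x7b ]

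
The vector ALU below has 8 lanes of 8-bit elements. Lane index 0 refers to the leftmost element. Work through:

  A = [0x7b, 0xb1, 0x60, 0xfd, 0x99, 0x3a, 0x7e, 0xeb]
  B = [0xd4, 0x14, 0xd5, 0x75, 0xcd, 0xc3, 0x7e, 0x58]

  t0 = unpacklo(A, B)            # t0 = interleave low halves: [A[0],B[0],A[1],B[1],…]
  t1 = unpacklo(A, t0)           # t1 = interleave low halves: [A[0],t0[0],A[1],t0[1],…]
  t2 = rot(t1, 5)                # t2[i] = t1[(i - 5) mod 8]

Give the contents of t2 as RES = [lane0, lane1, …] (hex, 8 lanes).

  t0: 7b d4 b1 14 60 d5 fd 75
  t1: 7b 7b b1 d4 60 b1 fd 14
  t2: d4 60 b1 fd 14 7b 7b b1

RES = [ 0xd4  0x60  0xb1  0xfd  0x14  0x7b  0x7b  0xb1 ]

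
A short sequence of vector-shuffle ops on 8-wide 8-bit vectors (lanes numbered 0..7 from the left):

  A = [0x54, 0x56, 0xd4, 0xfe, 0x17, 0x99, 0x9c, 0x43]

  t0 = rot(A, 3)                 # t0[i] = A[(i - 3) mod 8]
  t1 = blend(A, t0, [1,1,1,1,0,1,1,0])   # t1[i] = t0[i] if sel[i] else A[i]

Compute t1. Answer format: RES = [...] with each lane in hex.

t0 = [0x99, 0x9c, 0x43, 0x54, 0x56, 0xd4, 0xfe, 0x17]
t1 = [0x99, 0x9c, 0x43, 0x54, 0x17, 0xd4, 0xfe, 0x43]

RES = [ 0x99  0x9c  0x43  0x54  0x17  0xd4  0xfe  0x43 ]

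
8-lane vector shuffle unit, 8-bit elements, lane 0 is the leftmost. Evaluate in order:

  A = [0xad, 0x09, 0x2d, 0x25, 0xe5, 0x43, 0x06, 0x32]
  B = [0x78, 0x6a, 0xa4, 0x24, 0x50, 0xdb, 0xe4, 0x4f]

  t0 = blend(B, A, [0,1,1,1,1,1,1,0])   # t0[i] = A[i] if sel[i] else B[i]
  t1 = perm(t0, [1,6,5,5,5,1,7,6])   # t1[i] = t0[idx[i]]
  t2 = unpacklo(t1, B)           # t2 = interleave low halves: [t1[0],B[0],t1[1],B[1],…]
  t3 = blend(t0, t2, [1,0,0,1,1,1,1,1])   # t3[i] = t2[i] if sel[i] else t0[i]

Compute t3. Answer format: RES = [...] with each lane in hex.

t0 = [0x78, 0x09, 0x2d, 0x25, 0xe5, 0x43, 0x06, 0x4f]
t1 = [0x09, 0x06, 0x43, 0x43, 0x43, 0x09, 0x4f, 0x06]
t2 = [0x09, 0x78, 0x06, 0x6a, 0x43, 0xa4, 0x43, 0x24]
t3 = [0x09, 0x09, 0x2d, 0x6a, 0x43, 0xa4, 0x43, 0x24]

RES = [ 0x09  0x09  0x2d  0x6a  0x43  0xa4  0x43  0x24 ]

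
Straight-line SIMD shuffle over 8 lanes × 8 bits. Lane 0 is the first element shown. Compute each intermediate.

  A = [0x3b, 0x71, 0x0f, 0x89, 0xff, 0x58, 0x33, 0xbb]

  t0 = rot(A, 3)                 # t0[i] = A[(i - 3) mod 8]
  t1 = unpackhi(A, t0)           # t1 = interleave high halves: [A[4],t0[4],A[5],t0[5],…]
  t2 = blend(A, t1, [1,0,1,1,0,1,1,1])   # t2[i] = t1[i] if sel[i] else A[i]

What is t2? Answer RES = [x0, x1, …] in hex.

→ t0 |58|33|bb|3b|71|0f|89|ff|
→ t1 |ff|71|58|0f|33|89|bb|ff|
→ t2 |ff|71|58|0f|ff|89|bb|ff|

RES = [ 0xff  0x71  0x58  0x0f  0xff  0x89  0xbb  0xff ]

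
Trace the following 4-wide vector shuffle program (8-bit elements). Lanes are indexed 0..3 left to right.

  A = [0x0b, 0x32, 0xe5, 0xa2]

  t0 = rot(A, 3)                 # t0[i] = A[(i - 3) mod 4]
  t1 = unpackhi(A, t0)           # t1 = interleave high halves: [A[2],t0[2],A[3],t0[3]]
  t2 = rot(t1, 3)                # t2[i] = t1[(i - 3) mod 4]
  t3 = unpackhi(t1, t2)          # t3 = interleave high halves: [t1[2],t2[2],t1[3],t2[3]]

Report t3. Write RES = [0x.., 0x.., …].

RES = [ 0xa2  0x0b  0x0b  0xe5 ]

  t0: 32 e5 a2 0b
  t1: e5 a2 a2 0b
  t2: a2 a2 0b e5
  t3: a2 0b 0b e5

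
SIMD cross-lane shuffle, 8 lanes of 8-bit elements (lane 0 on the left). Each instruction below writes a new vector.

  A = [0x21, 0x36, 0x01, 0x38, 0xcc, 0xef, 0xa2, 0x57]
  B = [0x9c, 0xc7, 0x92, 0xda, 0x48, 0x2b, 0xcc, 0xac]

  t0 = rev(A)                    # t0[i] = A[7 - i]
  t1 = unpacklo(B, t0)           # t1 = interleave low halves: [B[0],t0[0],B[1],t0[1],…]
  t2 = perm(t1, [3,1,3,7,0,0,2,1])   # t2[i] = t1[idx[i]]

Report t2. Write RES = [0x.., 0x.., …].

RES = [ 0xa2  0x57  0xa2  0xcc  0x9c  0x9c  0xc7  0x57 ]

t0 = [0x57, 0xa2, 0xef, 0xcc, 0x38, 0x01, 0x36, 0x21]
t1 = [0x9c, 0x57, 0xc7, 0xa2, 0x92, 0xef, 0xda, 0xcc]
t2 = [0xa2, 0x57, 0xa2, 0xcc, 0x9c, 0x9c, 0xc7, 0x57]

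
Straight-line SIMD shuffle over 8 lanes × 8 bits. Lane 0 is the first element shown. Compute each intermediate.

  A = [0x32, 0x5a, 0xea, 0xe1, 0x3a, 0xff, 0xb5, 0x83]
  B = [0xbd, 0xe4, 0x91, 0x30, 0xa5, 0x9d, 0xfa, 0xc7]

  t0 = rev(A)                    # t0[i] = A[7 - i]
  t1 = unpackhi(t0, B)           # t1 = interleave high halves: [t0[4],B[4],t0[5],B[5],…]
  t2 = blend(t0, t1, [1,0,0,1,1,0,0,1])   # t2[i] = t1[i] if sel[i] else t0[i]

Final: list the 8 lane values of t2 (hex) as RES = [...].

RES = [0xe1, 0xb5, 0xff, 0x9d, 0x5a, 0xea, 0x5a, 0xc7]

  t0: 83 b5 ff 3a e1 ea 5a 32
  t1: e1 a5 ea 9d 5a fa 32 c7
  t2: e1 b5 ff 9d 5a ea 5a c7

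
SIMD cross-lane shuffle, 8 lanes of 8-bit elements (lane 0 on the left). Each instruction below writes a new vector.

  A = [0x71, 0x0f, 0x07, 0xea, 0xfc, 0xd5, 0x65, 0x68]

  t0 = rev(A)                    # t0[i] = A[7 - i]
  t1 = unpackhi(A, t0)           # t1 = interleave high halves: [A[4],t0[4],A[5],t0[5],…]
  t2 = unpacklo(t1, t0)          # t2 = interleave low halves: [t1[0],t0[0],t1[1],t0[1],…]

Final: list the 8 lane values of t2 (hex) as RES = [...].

t0 = [0x68, 0x65, 0xd5, 0xfc, 0xea, 0x07, 0x0f, 0x71]
t1 = [0xfc, 0xea, 0xd5, 0x07, 0x65, 0x0f, 0x68, 0x71]
t2 = [0xfc, 0x68, 0xea, 0x65, 0xd5, 0xd5, 0x07, 0xfc]

RES = [ 0xfc  0x68  0xea  0x65  0xd5  0xd5  0x07  0xfc ]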